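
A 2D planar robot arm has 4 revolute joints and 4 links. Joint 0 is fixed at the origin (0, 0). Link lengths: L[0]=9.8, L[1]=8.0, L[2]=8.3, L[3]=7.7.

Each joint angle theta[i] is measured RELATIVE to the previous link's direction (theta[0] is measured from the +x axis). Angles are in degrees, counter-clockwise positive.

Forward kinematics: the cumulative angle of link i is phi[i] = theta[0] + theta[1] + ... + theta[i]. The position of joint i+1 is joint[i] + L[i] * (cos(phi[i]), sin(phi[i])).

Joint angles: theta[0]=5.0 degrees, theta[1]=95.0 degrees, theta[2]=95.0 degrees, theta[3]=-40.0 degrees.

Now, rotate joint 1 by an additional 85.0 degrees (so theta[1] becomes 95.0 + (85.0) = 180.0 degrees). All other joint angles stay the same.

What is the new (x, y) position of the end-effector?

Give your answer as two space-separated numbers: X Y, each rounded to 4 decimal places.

joint[0] = (0.0000, 0.0000)  (base)
link 0: phi[0] = 5 = 5 deg
  cos(5 deg) = 0.9962, sin(5 deg) = 0.0872
  joint[1] = (0.0000, 0.0000) + 9.8 * (0.9962, 0.0872) = (0.0000 + 9.7627, 0.0000 + 0.8541) = (9.7627, 0.8541)
link 1: phi[1] = 5 + 180 = 185 deg
  cos(185 deg) = -0.9962, sin(185 deg) = -0.0872
  joint[2] = (9.7627, 0.8541) + 8 * (-0.9962, -0.0872) = (9.7627 + -7.9696, 0.8541 + -0.6972) = (1.7932, 0.1569)
link 2: phi[2] = 5 + 180 + 95 = 280 deg
  cos(280 deg) = 0.1736, sin(280 deg) = -0.9848
  joint[3] = (1.7932, 0.1569) + 8.3 * (0.1736, -0.9848) = (1.7932 + 1.4413, 0.1569 + -8.1739) = (3.2344, -8.0170)
link 3: phi[3] = 5 + 180 + 95 + -40 = 240 deg
  cos(240 deg) = -0.5000, sin(240 deg) = -0.8660
  joint[4] = (3.2344, -8.0170) + 7.7 * (-0.5000, -0.8660) = (3.2344 + -3.8500, -8.0170 + -6.6684) = (-0.6156, -14.6854)
End effector: (-0.6156, -14.6854)

Answer: -0.6156 -14.6854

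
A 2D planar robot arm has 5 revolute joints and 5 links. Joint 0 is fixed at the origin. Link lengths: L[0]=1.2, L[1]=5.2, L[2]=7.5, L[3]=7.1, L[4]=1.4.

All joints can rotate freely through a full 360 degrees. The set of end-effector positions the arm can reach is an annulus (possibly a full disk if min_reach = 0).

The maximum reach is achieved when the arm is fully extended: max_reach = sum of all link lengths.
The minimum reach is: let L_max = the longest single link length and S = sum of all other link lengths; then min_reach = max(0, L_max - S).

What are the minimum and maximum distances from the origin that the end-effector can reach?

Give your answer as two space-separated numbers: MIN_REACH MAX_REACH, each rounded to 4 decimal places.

Answer: 0.0000 22.4000

Derivation:
Link lengths: [1.2, 5.2, 7.5, 7.1, 1.4]
max_reach = 1.2 + 5.2 + 7.5 + 7.1 + 1.4 = 22.4
L_max = max([1.2, 5.2, 7.5, 7.1, 1.4]) = 7.5
S (sum of others) = 22.4 - 7.5 = 14.9
min_reach = max(0, 7.5 - 14.9) = max(0, -7.4) = 0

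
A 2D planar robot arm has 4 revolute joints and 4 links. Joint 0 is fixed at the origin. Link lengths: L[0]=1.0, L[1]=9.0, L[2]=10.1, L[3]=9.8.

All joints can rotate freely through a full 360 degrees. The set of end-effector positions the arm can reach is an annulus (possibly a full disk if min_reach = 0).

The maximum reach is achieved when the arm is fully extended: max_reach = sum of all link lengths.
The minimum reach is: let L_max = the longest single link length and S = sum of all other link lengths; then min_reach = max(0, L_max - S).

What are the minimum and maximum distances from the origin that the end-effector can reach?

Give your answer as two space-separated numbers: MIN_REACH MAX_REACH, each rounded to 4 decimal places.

Link lengths: [1.0, 9.0, 10.1, 9.8]
max_reach = 1 + 9 + 10.1 + 9.8 = 29.9
L_max = max([1.0, 9.0, 10.1, 9.8]) = 10.1
S (sum of others) = 29.9 - 10.1 = 19.8
min_reach = max(0, 10.1 - 19.8) = max(0, -9.7) = 0

Answer: 0.0000 29.9000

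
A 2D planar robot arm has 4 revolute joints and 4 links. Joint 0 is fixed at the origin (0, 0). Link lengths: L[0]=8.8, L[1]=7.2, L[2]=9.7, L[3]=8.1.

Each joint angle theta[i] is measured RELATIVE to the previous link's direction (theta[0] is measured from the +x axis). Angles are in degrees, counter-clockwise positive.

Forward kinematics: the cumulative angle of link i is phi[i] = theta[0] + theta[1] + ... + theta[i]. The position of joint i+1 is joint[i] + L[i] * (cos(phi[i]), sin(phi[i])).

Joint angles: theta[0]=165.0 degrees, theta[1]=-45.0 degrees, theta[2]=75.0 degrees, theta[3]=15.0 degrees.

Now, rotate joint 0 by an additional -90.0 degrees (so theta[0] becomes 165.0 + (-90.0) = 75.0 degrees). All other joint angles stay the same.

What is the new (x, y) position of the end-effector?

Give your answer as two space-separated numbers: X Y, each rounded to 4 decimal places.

joint[0] = (0.0000, 0.0000)  (base)
link 0: phi[0] = 75 = 75 deg
  cos(75 deg) = 0.2588, sin(75 deg) = 0.9659
  joint[1] = (0.0000, 0.0000) + 8.8 * (0.2588, 0.9659) = (0.0000 + 2.2776, 0.0000 + 8.5001) = (2.2776, 8.5001)
link 1: phi[1] = 75 + -45 = 30 deg
  cos(30 deg) = 0.8660, sin(30 deg) = 0.5000
  joint[2] = (2.2776, 8.5001) + 7.2 * (0.8660, 0.5000) = (2.2776 + 6.2354, 8.5001 + 3.6000) = (8.5130, 12.1001)
link 2: phi[2] = 75 + -45 + 75 = 105 deg
  cos(105 deg) = -0.2588, sin(105 deg) = 0.9659
  joint[3] = (8.5130, 12.1001) + 9.7 * (-0.2588, 0.9659) = (8.5130 + -2.5105, 12.1001 + 9.3695) = (6.0024, 21.4696)
link 3: phi[3] = 75 + -45 + 75 + 15 = 120 deg
  cos(120 deg) = -0.5000, sin(120 deg) = 0.8660
  joint[4] = (6.0024, 21.4696) + 8.1 * (-0.5000, 0.8660) = (6.0024 + -4.0500, 21.4696 + 7.0148) = (1.9524, 28.4844)
End effector: (1.9524, 28.4844)

Answer: 1.9524 28.4844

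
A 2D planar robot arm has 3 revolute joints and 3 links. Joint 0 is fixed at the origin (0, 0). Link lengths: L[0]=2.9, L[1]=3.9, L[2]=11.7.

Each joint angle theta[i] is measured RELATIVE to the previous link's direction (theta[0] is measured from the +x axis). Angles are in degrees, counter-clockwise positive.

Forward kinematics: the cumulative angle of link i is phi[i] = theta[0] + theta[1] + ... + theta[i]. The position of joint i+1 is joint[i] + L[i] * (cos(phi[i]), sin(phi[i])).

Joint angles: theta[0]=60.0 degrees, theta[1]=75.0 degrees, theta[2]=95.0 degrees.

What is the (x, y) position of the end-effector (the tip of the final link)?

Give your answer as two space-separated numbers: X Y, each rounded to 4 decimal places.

Answer: -8.8283 -3.6935

Derivation:
joint[0] = (0.0000, 0.0000)  (base)
link 0: phi[0] = 60 = 60 deg
  cos(60 deg) = 0.5000, sin(60 deg) = 0.8660
  joint[1] = (0.0000, 0.0000) + 2.9 * (0.5000, 0.8660) = (0.0000 + 1.4500, 0.0000 + 2.5115) = (1.4500, 2.5115)
link 1: phi[1] = 60 + 75 = 135 deg
  cos(135 deg) = -0.7071, sin(135 deg) = 0.7071
  joint[2] = (1.4500, 2.5115) + 3.9 * (-0.7071, 0.7071) = (1.4500 + -2.7577, 2.5115 + 2.7577) = (-1.3077, 5.2692)
link 2: phi[2] = 60 + 75 + 95 = 230 deg
  cos(230 deg) = -0.6428, sin(230 deg) = -0.7660
  joint[3] = (-1.3077, 5.2692) + 11.7 * (-0.6428, -0.7660) = (-1.3077 + -7.5206, 5.2692 + -8.9627) = (-8.8283, -3.6935)
End effector: (-8.8283, -3.6935)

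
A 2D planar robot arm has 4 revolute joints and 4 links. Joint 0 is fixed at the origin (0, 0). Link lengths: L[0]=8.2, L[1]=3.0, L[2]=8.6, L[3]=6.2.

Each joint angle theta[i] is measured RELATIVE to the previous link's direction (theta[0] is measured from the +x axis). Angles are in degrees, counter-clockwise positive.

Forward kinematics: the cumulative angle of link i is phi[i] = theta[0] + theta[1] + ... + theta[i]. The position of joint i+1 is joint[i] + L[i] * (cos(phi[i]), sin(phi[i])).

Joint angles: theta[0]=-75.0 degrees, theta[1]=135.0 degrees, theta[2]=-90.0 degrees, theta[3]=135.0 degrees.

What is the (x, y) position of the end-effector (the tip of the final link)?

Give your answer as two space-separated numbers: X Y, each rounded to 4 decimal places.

joint[0] = (0.0000, 0.0000)  (base)
link 0: phi[0] = -75 = -75 deg
  cos(-75 deg) = 0.2588, sin(-75 deg) = -0.9659
  joint[1] = (0.0000, 0.0000) + 8.2 * (0.2588, -0.9659) = (0.0000 + 2.1223, 0.0000 + -7.9206) = (2.1223, -7.9206)
link 1: phi[1] = -75 + 135 = 60 deg
  cos(60 deg) = 0.5000, sin(60 deg) = 0.8660
  joint[2] = (2.1223, -7.9206) + 3 * (0.5000, 0.8660) = (2.1223 + 1.5000, -7.9206 + 2.5981) = (3.6223, -5.3225)
link 2: phi[2] = -75 + 135 + -90 = -30 deg
  cos(-30 deg) = 0.8660, sin(-30 deg) = -0.5000
  joint[3] = (3.6223, -5.3225) + 8.6 * (0.8660, -0.5000) = (3.6223 + 7.4478, -5.3225 + -4.3000) = (11.0701, -9.6225)
link 3: phi[3] = -75 + 135 + -90 + 135 = 105 deg
  cos(105 deg) = -0.2588, sin(105 deg) = 0.9659
  joint[4] = (11.0701, -9.6225) + 6.2 * (-0.2588, 0.9659) = (11.0701 + -1.6047, -9.6225 + 5.9887) = (9.4655, -3.6338)
End effector: (9.4655, -3.6338)

Answer: 9.4655 -3.6338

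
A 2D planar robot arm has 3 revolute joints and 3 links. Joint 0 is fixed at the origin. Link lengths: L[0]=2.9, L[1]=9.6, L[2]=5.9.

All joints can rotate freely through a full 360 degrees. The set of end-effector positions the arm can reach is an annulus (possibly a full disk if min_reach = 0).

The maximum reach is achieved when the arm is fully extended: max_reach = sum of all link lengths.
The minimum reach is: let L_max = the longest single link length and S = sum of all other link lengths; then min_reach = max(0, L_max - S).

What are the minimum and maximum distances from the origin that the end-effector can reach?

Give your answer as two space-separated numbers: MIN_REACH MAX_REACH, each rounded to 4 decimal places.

Answer: 0.8000 18.4000

Derivation:
Link lengths: [2.9, 9.6, 5.9]
max_reach = 2.9 + 9.6 + 5.9 = 18.4
L_max = max([2.9, 9.6, 5.9]) = 9.6
S (sum of others) = 18.4 - 9.6 = 8.8
min_reach = max(0, 9.6 - 8.8) = max(0, 0.8) = 0.8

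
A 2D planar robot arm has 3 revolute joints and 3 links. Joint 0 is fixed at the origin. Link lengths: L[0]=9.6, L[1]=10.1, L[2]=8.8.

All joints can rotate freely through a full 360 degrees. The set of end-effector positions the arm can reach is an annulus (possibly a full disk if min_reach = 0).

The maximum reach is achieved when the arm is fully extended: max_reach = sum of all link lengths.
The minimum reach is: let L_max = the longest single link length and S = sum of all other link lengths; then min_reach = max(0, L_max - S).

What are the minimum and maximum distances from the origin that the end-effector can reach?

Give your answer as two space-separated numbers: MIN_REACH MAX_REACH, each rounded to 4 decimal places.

Answer: 0.0000 28.5000

Derivation:
Link lengths: [9.6, 10.1, 8.8]
max_reach = 9.6 + 10.1 + 8.8 = 28.5
L_max = max([9.6, 10.1, 8.8]) = 10.1
S (sum of others) = 28.5 - 10.1 = 18.4
min_reach = max(0, 10.1 - 18.4) = max(0, -8.3) = 0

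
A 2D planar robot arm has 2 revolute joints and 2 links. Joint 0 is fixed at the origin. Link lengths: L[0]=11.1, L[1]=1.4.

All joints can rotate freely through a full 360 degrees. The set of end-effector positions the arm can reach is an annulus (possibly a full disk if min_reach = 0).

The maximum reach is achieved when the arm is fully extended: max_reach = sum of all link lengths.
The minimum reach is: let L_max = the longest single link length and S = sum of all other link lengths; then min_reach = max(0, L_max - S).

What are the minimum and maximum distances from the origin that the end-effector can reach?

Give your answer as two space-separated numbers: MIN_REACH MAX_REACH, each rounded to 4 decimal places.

Answer: 9.7000 12.5000

Derivation:
Link lengths: [11.1, 1.4]
max_reach = 11.1 + 1.4 = 12.5
L_max = max([11.1, 1.4]) = 11.1
S (sum of others) = 12.5 - 11.1 = 1.4
min_reach = max(0, 11.1 - 1.4) = max(0, 9.7) = 9.7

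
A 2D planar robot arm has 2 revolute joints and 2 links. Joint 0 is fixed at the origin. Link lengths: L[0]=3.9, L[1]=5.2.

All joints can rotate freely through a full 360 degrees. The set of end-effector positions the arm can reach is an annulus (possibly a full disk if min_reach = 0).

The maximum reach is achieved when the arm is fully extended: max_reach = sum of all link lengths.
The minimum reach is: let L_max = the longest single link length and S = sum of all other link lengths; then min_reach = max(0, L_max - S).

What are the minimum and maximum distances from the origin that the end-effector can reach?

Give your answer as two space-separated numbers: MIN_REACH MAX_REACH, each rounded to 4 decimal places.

Answer: 1.3000 9.1000

Derivation:
Link lengths: [3.9, 5.2]
max_reach = 3.9 + 5.2 = 9.1
L_max = max([3.9, 5.2]) = 5.2
S (sum of others) = 9.1 - 5.2 = 3.9
min_reach = max(0, 5.2 - 3.9) = max(0, 1.3) = 1.3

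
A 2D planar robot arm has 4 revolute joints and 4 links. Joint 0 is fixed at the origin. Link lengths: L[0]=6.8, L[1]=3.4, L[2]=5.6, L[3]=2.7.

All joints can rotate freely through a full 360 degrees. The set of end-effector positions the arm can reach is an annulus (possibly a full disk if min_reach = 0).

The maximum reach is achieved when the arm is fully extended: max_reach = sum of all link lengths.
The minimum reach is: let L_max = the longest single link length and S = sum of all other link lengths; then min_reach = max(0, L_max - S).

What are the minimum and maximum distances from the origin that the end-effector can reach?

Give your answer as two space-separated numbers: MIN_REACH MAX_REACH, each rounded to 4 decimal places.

Answer: 0.0000 18.5000

Derivation:
Link lengths: [6.8, 3.4, 5.6, 2.7]
max_reach = 6.8 + 3.4 + 5.6 + 2.7 = 18.5
L_max = max([6.8, 3.4, 5.6, 2.7]) = 6.8
S (sum of others) = 18.5 - 6.8 = 11.7
min_reach = max(0, 6.8 - 11.7) = max(0, -4.9) = 0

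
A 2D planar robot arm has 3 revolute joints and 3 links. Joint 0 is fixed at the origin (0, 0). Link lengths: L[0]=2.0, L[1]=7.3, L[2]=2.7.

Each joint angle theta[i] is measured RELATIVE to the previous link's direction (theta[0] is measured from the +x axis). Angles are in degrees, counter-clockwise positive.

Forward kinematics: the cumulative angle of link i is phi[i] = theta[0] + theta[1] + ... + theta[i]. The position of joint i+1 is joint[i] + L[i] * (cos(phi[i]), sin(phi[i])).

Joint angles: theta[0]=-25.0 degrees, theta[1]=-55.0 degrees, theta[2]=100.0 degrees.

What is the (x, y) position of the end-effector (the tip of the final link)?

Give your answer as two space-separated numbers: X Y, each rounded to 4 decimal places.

joint[0] = (0.0000, 0.0000)  (base)
link 0: phi[0] = -25 = -25 deg
  cos(-25 deg) = 0.9063, sin(-25 deg) = -0.4226
  joint[1] = (0.0000, 0.0000) + 2 * (0.9063, -0.4226) = (0.0000 + 1.8126, 0.0000 + -0.8452) = (1.8126, -0.8452)
link 1: phi[1] = -25 + -55 = -80 deg
  cos(-80 deg) = 0.1736, sin(-80 deg) = -0.9848
  joint[2] = (1.8126, -0.8452) + 7.3 * (0.1736, -0.9848) = (1.8126 + 1.2676, -0.8452 + -7.1891) = (3.0802, -8.0343)
link 2: phi[2] = -25 + -55 + 100 = 20 deg
  cos(20 deg) = 0.9397, sin(20 deg) = 0.3420
  joint[3] = (3.0802, -8.0343) + 2.7 * (0.9397, 0.3420) = (3.0802 + 2.5372, -8.0343 + 0.9235) = (5.6174, -7.1109)
End effector: (5.6174, -7.1109)

Answer: 5.6174 -7.1109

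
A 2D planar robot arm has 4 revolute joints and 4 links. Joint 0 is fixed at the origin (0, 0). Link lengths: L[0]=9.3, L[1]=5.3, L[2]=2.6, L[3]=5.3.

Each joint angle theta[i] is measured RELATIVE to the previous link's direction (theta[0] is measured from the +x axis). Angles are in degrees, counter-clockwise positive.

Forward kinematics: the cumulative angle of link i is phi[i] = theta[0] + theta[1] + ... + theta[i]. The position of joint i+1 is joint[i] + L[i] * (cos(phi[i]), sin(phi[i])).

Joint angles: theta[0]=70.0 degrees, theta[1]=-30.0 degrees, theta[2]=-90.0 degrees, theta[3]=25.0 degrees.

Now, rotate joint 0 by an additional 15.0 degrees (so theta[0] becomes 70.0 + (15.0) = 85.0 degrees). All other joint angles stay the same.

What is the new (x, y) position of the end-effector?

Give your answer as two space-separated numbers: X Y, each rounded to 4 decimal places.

joint[0] = (0.0000, 0.0000)  (base)
link 0: phi[0] = 85 = 85 deg
  cos(85 deg) = 0.0872, sin(85 deg) = 0.9962
  joint[1] = (0.0000, 0.0000) + 9.3 * (0.0872, 0.9962) = (0.0000 + 0.8105, 0.0000 + 9.2646) = (0.8105, 9.2646)
link 1: phi[1] = 85 + -30 = 55 deg
  cos(55 deg) = 0.5736, sin(55 deg) = 0.8192
  joint[2] = (0.8105, 9.2646) + 5.3 * (0.5736, 0.8192) = (0.8105 + 3.0400, 9.2646 + 4.3415) = (3.8505, 13.6061)
link 2: phi[2] = 85 + -30 + -90 = -35 deg
  cos(-35 deg) = 0.8192, sin(-35 deg) = -0.5736
  joint[3] = (3.8505, 13.6061) + 2.6 * (0.8192, -0.5736) = (3.8505 + 2.1298, 13.6061 + -1.4913) = (5.9803, 12.1148)
link 3: phi[3] = 85 + -30 + -90 + 25 = -10 deg
  cos(-10 deg) = 0.9848, sin(-10 deg) = -0.1736
  joint[4] = (5.9803, 12.1148) + 5.3 * (0.9848, -0.1736) = (5.9803 + 5.2195, 12.1148 + -0.9203) = (11.1998, 11.1945)
End effector: (11.1998, 11.1945)

Answer: 11.1998 11.1945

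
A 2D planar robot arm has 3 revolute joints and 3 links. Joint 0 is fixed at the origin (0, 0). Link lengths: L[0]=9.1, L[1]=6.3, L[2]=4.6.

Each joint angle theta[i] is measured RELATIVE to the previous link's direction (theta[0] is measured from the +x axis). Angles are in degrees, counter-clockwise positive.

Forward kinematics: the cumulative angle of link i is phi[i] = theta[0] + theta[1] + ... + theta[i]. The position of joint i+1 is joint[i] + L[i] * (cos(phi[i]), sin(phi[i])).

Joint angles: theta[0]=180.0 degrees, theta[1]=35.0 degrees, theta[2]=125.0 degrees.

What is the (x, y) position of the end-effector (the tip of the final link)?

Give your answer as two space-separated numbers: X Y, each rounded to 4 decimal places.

joint[0] = (0.0000, 0.0000)  (base)
link 0: phi[0] = 180 = 180 deg
  cos(180 deg) = -1.0000, sin(180 deg) = 0.0000
  joint[1] = (0.0000, 0.0000) + 9.1 * (-1.0000, 0.0000) = (0.0000 + -9.1000, 0.0000 + 0.0000) = (-9.1000, 0.0000)
link 1: phi[1] = 180 + 35 = 215 deg
  cos(215 deg) = -0.8192, sin(215 deg) = -0.5736
  joint[2] = (-9.1000, 0.0000) + 6.3 * (-0.8192, -0.5736) = (-9.1000 + -5.1607, 0.0000 + -3.6135) = (-14.2607, -3.6135)
link 2: phi[2] = 180 + 35 + 125 = 340 deg
  cos(340 deg) = 0.9397, sin(340 deg) = -0.3420
  joint[3] = (-14.2607, -3.6135) + 4.6 * (0.9397, -0.3420) = (-14.2607 + 4.3226, -3.6135 + -1.5733) = (-9.9381, -5.1868)
End effector: (-9.9381, -5.1868)

Answer: -9.9381 -5.1868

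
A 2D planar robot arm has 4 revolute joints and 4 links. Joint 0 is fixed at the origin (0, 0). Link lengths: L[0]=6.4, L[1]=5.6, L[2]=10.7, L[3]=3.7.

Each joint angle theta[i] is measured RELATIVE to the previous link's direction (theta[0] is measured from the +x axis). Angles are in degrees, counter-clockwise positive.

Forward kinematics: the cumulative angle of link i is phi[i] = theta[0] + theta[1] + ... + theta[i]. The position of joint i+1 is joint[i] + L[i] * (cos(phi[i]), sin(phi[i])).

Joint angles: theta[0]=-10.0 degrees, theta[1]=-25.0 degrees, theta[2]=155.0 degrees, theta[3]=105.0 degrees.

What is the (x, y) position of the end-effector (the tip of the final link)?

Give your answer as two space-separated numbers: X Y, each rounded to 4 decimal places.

joint[0] = (0.0000, 0.0000)  (base)
link 0: phi[0] = -10 = -10 deg
  cos(-10 deg) = 0.9848, sin(-10 deg) = -0.1736
  joint[1] = (0.0000, 0.0000) + 6.4 * (0.9848, -0.1736) = (0.0000 + 6.3028, 0.0000 + -1.1113) = (6.3028, -1.1113)
link 1: phi[1] = -10 + -25 = -35 deg
  cos(-35 deg) = 0.8192, sin(-35 deg) = -0.5736
  joint[2] = (6.3028, -1.1113) + 5.6 * (0.8192, -0.5736) = (6.3028 + 4.5873, -1.1113 + -3.2120) = (10.8900, -4.3234)
link 2: phi[2] = -10 + -25 + 155 = 120 deg
  cos(120 deg) = -0.5000, sin(120 deg) = 0.8660
  joint[3] = (10.8900, -4.3234) + 10.7 * (-0.5000, 0.8660) = (10.8900 + -5.3500, -4.3234 + 9.2665) = (5.5400, 4.9431)
link 3: phi[3] = -10 + -25 + 155 + 105 = 225 deg
  cos(225 deg) = -0.7071, sin(225 deg) = -0.7071
  joint[4] = (5.5400, 4.9431) + 3.7 * (-0.7071, -0.7071) = (5.5400 + -2.6163, 4.9431 + -2.6163) = (2.9237, 2.3268)
End effector: (2.9237, 2.3268)

Answer: 2.9237 2.3268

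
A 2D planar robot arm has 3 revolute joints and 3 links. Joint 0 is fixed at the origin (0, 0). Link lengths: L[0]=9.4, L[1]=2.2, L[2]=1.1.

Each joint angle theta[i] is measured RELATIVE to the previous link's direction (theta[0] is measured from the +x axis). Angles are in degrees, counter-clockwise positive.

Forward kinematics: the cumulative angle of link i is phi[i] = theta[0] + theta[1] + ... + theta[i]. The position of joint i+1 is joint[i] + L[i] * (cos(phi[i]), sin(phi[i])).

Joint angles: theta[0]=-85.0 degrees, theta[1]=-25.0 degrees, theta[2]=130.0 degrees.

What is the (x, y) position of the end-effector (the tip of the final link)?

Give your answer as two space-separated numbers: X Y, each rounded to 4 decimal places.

joint[0] = (0.0000, 0.0000)  (base)
link 0: phi[0] = -85 = -85 deg
  cos(-85 deg) = 0.0872, sin(-85 deg) = -0.9962
  joint[1] = (0.0000, 0.0000) + 9.4 * (0.0872, -0.9962) = (0.0000 + 0.8193, 0.0000 + -9.3642) = (0.8193, -9.3642)
link 1: phi[1] = -85 + -25 = -110 deg
  cos(-110 deg) = -0.3420, sin(-110 deg) = -0.9397
  joint[2] = (0.8193, -9.3642) + 2.2 * (-0.3420, -0.9397) = (0.8193 + -0.7524, -9.3642 + -2.0673) = (0.0668, -11.4316)
link 2: phi[2] = -85 + -25 + 130 = 20 deg
  cos(20 deg) = 0.9397, sin(20 deg) = 0.3420
  joint[3] = (0.0668, -11.4316) + 1.1 * (0.9397, 0.3420) = (0.0668 + 1.0337, -11.4316 + 0.3762) = (1.1005, -11.0553)
End effector: (1.1005, -11.0553)

Answer: 1.1005 -11.0553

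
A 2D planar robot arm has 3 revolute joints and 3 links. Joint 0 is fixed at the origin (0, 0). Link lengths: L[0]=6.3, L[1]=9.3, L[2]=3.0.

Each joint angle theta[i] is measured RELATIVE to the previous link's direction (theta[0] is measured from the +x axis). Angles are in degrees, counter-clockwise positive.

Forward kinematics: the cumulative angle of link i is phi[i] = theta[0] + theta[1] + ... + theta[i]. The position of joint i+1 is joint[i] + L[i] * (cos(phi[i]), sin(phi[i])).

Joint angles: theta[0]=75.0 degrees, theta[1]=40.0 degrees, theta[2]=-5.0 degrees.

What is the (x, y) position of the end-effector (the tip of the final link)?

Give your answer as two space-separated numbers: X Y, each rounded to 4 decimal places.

Answer: -3.3259 17.3331

Derivation:
joint[0] = (0.0000, 0.0000)  (base)
link 0: phi[0] = 75 = 75 deg
  cos(75 deg) = 0.2588, sin(75 deg) = 0.9659
  joint[1] = (0.0000, 0.0000) + 6.3 * (0.2588, 0.9659) = (0.0000 + 1.6306, 0.0000 + 6.0853) = (1.6306, 6.0853)
link 1: phi[1] = 75 + 40 = 115 deg
  cos(115 deg) = -0.4226, sin(115 deg) = 0.9063
  joint[2] = (1.6306, 6.0853) + 9.3 * (-0.4226, 0.9063) = (1.6306 + -3.9303, 6.0853 + 8.4287) = (-2.2998, 14.5140)
link 2: phi[2] = 75 + 40 + -5 = 110 deg
  cos(110 deg) = -0.3420, sin(110 deg) = 0.9397
  joint[3] = (-2.2998, 14.5140) + 3 * (-0.3420, 0.9397) = (-2.2998 + -1.0261, 14.5140 + 2.8191) = (-3.3259, 17.3331)
End effector: (-3.3259, 17.3331)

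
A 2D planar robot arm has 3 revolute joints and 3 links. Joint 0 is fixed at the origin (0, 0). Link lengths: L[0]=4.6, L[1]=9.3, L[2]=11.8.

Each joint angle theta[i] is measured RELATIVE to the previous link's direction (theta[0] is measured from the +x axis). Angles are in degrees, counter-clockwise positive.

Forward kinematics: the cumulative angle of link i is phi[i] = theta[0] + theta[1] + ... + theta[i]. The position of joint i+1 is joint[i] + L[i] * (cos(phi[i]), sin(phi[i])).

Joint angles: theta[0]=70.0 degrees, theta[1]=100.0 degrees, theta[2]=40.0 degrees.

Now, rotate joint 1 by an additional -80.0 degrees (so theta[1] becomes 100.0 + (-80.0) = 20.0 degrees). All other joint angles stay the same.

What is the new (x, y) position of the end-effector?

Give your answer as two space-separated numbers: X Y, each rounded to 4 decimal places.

Answer: -6.0116 22.6619

Derivation:
joint[0] = (0.0000, 0.0000)  (base)
link 0: phi[0] = 70 = 70 deg
  cos(70 deg) = 0.3420, sin(70 deg) = 0.9397
  joint[1] = (0.0000, 0.0000) + 4.6 * (0.3420, 0.9397) = (0.0000 + 1.5733, 0.0000 + 4.3226) = (1.5733, 4.3226)
link 1: phi[1] = 70 + 20 = 90 deg
  cos(90 deg) = 0.0000, sin(90 deg) = 1.0000
  joint[2] = (1.5733, 4.3226) + 9.3 * (0.0000, 1.0000) = (1.5733 + 0.0000, 4.3226 + 9.3000) = (1.5733, 13.6226)
link 2: phi[2] = 70 + 20 + 40 = 130 deg
  cos(130 deg) = -0.6428, sin(130 deg) = 0.7660
  joint[3] = (1.5733, 13.6226) + 11.8 * (-0.6428, 0.7660) = (1.5733 + -7.5849, 13.6226 + 9.0393) = (-6.0116, 22.6619)
End effector: (-6.0116, 22.6619)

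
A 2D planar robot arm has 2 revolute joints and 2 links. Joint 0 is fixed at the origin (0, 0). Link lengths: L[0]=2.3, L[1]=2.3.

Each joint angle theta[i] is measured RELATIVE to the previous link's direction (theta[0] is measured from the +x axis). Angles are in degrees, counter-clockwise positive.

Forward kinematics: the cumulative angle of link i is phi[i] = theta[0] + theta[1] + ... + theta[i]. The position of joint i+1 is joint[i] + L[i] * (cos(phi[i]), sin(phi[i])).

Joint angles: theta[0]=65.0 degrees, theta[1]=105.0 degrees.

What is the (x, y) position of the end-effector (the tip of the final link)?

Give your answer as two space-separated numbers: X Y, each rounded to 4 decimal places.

Answer: -1.2930 2.4839

Derivation:
joint[0] = (0.0000, 0.0000)  (base)
link 0: phi[0] = 65 = 65 deg
  cos(65 deg) = 0.4226, sin(65 deg) = 0.9063
  joint[1] = (0.0000, 0.0000) + 2.3 * (0.4226, 0.9063) = (0.0000 + 0.9720, 0.0000 + 2.0845) = (0.9720, 2.0845)
link 1: phi[1] = 65 + 105 = 170 deg
  cos(170 deg) = -0.9848, sin(170 deg) = 0.1736
  joint[2] = (0.9720, 2.0845) + 2.3 * (-0.9848, 0.1736) = (0.9720 + -2.2651, 2.0845 + 0.3994) = (-1.2930, 2.4839)
End effector: (-1.2930, 2.4839)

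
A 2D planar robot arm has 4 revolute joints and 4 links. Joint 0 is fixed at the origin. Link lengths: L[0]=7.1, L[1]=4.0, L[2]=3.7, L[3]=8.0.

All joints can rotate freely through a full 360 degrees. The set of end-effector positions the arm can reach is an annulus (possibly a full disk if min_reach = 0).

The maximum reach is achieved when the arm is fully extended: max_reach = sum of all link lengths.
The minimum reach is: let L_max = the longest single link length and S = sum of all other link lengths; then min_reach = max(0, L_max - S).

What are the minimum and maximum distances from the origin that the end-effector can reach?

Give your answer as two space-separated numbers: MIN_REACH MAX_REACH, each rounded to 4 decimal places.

Answer: 0.0000 22.8000

Derivation:
Link lengths: [7.1, 4.0, 3.7, 8.0]
max_reach = 7.1 + 4 + 3.7 + 8 = 22.8
L_max = max([7.1, 4.0, 3.7, 8.0]) = 8
S (sum of others) = 22.8 - 8 = 14.8
min_reach = max(0, 8 - 14.8) = max(0, -6.8) = 0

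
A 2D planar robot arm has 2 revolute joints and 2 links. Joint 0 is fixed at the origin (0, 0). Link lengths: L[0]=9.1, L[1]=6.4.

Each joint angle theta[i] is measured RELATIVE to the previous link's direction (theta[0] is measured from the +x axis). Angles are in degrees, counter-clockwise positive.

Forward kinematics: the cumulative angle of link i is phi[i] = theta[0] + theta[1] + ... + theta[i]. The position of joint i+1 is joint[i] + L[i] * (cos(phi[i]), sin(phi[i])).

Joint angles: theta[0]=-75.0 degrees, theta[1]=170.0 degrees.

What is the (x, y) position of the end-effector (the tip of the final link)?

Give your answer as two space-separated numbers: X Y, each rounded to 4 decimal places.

joint[0] = (0.0000, 0.0000)  (base)
link 0: phi[0] = -75 = -75 deg
  cos(-75 deg) = 0.2588, sin(-75 deg) = -0.9659
  joint[1] = (0.0000, 0.0000) + 9.1 * (0.2588, -0.9659) = (0.0000 + 2.3553, 0.0000 + -8.7899) = (2.3553, -8.7899)
link 1: phi[1] = -75 + 170 = 95 deg
  cos(95 deg) = -0.0872, sin(95 deg) = 0.9962
  joint[2] = (2.3553, -8.7899) + 6.4 * (-0.0872, 0.9962) = (2.3553 + -0.5578, -8.7899 + 6.3756) = (1.7975, -2.4143)
End effector: (1.7975, -2.4143)

Answer: 1.7975 -2.4143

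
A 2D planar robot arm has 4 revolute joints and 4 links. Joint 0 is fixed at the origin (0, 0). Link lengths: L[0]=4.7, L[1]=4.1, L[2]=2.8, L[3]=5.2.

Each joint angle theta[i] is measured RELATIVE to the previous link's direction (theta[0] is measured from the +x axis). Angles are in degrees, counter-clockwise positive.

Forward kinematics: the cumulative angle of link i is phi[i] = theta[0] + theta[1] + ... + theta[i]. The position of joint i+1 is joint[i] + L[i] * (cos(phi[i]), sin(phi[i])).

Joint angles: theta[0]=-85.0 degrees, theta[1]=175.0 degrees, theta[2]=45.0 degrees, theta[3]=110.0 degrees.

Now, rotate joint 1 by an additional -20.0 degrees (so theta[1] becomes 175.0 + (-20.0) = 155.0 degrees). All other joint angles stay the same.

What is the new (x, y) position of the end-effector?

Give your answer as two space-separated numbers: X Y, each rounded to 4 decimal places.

Answer: -3.0484 -1.9687

Derivation:
joint[0] = (0.0000, 0.0000)  (base)
link 0: phi[0] = -85 = -85 deg
  cos(-85 deg) = 0.0872, sin(-85 deg) = -0.9962
  joint[1] = (0.0000, 0.0000) + 4.7 * (0.0872, -0.9962) = (0.0000 + 0.4096, 0.0000 + -4.6821) = (0.4096, -4.6821)
link 1: phi[1] = -85 + 155 = 70 deg
  cos(70 deg) = 0.3420, sin(70 deg) = 0.9397
  joint[2] = (0.4096, -4.6821) + 4.1 * (0.3420, 0.9397) = (0.4096 + 1.4023, -4.6821 + 3.8527) = (1.8119, -0.8294)
link 2: phi[2] = -85 + 155 + 45 = 115 deg
  cos(115 deg) = -0.4226, sin(115 deg) = 0.9063
  joint[3] = (1.8119, -0.8294) + 2.8 * (-0.4226, 0.9063) = (1.8119 + -1.1833, -0.8294 + 2.5377) = (0.6286, 1.7083)
link 3: phi[3] = -85 + 155 + 45 + 110 = 225 deg
  cos(225 deg) = -0.7071, sin(225 deg) = -0.7071
  joint[4] = (0.6286, 1.7083) + 5.2 * (-0.7071, -0.7071) = (0.6286 + -3.6770, 1.7083 + -3.6770) = (-3.0484, -1.9687)
End effector: (-3.0484, -1.9687)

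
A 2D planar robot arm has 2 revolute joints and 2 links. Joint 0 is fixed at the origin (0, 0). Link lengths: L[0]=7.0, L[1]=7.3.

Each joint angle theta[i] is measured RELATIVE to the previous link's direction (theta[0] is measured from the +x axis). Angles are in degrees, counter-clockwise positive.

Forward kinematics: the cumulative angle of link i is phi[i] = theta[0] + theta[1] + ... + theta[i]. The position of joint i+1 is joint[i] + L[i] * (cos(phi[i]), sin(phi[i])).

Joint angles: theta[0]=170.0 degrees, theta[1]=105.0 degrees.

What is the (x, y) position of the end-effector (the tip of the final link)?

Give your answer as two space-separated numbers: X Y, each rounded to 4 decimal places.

joint[0] = (0.0000, 0.0000)  (base)
link 0: phi[0] = 170 = 170 deg
  cos(170 deg) = -0.9848, sin(170 deg) = 0.1736
  joint[1] = (0.0000, 0.0000) + 7 * (-0.9848, 0.1736) = (0.0000 + -6.8937, 0.0000 + 1.2155) = (-6.8937, 1.2155)
link 1: phi[1] = 170 + 105 = 275 deg
  cos(275 deg) = 0.0872, sin(275 deg) = -0.9962
  joint[2] = (-6.8937, 1.2155) + 7.3 * (0.0872, -0.9962) = (-6.8937 + 0.6362, 1.2155 + -7.2722) = (-6.2574, -6.0567)
End effector: (-6.2574, -6.0567)

Answer: -6.2574 -6.0567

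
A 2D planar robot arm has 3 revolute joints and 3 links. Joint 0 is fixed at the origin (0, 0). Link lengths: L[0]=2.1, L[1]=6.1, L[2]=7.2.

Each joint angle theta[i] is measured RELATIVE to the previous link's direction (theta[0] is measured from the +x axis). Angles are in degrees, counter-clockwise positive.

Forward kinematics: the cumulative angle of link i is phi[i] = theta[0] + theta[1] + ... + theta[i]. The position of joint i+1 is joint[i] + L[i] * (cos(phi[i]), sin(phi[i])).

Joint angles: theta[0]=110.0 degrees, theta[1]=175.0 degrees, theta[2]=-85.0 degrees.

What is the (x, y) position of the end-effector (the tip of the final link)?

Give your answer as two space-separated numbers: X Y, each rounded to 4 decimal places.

Answer: -5.9052 -6.3813

Derivation:
joint[0] = (0.0000, 0.0000)  (base)
link 0: phi[0] = 110 = 110 deg
  cos(110 deg) = -0.3420, sin(110 deg) = 0.9397
  joint[1] = (0.0000, 0.0000) + 2.1 * (-0.3420, 0.9397) = (0.0000 + -0.7182, 0.0000 + 1.9734) = (-0.7182, 1.9734)
link 1: phi[1] = 110 + 175 = 285 deg
  cos(285 deg) = 0.2588, sin(285 deg) = -0.9659
  joint[2] = (-0.7182, 1.9734) + 6.1 * (0.2588, -0.9659) = (-0.7182 + 1.5788, 1.9734 + -5.8921) = (0.8606, -3.9188)
link 2: phi[2] = 110 + 175 + -85 = 200 deg
  cos(200 deg) = -0.9397, sin(200 deg) = -0.3420
  joint[3] = (0.8606, -3.9188) + 7.2 * (-0.9397, -0.3420) = (0.8606 + -6.7658, -3.9188 + -2.4625) = (-5.9052, -6.3813)
End effector: (-5.9052, -6.3813)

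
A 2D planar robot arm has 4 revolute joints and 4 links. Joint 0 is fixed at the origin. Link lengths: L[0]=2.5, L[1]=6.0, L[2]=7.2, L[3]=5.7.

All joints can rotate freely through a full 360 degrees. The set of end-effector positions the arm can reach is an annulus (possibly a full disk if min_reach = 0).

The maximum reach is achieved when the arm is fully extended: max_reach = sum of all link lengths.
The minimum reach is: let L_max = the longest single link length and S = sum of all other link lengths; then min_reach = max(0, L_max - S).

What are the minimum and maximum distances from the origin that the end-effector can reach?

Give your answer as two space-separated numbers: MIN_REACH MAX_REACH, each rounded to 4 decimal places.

Link lengths: [2.5, 6.0, 7.2, 5.7]
max_reach = 2.5 + 6 + 7.2 + 5.7 = 21.4
L_max = max([2.5, 6.0, 7.2, 5.7]) = 7.2
S (sum of others) = 21.4 - 7.2 = 14.2
min_reach = max(0, 7.2 - 14.2) = max(0, -7) = 0

Answer: 0.0000 21.4000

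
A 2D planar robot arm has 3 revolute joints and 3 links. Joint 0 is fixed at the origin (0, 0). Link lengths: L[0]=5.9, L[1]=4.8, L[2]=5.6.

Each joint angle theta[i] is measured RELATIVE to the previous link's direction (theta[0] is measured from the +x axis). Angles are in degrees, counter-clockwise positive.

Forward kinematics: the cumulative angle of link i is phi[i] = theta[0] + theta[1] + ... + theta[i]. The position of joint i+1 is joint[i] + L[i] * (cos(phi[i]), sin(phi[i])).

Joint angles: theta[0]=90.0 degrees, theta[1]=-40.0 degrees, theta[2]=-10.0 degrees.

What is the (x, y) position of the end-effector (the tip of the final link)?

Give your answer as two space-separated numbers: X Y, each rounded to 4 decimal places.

Answer: 7.3752 13.1766

Derivation:
joint[0] = (0.0000, 0.0000)  (base)
link 0: phi[0] = 90 = 90 deg
  cos(90 deg) = 0.0000, sin(90 deg) = 1.0000
  joint[1] = (0.0000, 0.0000) + 5.9 * (0.0000, 1.0000) = (0.0000 + 0.0000, 0.0000 + 5.9000) = (0.0000, 5.9000)
link 1: phi[1] = 90 + -40 = 50 deg
  cos(50 deg) = 0.6428, sin(50 deg) = 0.7660
  joint[2] = (0.0000, 5.9000) + 4.8 * (0.6428, 0.7660) = (0.0000 + 3.0854, 5.9000 + 3.6770) = (3.0854, 9.5770)
link 2: phi[2] = 90 + -40 + -10 = 40 deg
  cos(40 deg) = 0.7660, sin(40 deg) = 0.6428
  joint[3] = (3.0854, 9.5770) + 5.6 * (0.7660, 0.6428) = (3.0854 + 4.2898, 9.5770 + 3.5996) = (7.3752, 13.1766)
End effector: (7.3752, 13.1766)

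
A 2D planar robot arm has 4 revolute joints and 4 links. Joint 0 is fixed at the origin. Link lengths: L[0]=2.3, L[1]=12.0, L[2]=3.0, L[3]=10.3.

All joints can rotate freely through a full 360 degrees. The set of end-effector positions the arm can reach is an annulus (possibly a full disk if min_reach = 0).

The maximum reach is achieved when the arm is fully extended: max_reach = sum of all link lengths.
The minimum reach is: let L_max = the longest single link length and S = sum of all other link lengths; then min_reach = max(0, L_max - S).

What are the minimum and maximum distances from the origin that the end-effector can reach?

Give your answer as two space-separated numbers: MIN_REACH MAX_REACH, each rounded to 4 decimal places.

Answer: 0.0000 27.6000

Derivation:
Link lengths: [2.3, 12.0, 3.0, 10.3]
max_reach = 2.3 + 12 + 3 + 10.3 = 27.6
L_max = max([2.3, 12.0, 3.0, 10.3]) = 12
S (sum of others) = 27.6 - 12 = 15.6
min_reach = max(0, 12 - 15.6) = max(0, -3.6) = 0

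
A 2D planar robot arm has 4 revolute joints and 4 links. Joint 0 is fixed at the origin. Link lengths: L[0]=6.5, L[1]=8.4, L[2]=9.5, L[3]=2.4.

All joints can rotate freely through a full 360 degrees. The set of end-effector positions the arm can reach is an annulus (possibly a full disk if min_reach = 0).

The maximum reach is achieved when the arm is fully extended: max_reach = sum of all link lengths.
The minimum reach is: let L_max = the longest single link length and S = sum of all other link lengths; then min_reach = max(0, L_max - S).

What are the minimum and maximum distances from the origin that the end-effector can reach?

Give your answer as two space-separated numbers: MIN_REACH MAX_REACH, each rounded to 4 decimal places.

Link lengths: [6.5, 8.4, 9.5, 2.4]
max_reach = 6.5 + 8.4 + 9.5 + 2.4 = 26.8
L_max = max([6.5, 8.4, 9.5, 2.4]) = 9.5
S (sum of others) = 26.8 - 9.5 = 17.3
min_reach = max(0, 9.5 - 17.3) = max(0, -7.8) = 0

Answer: 0.0000 26.8000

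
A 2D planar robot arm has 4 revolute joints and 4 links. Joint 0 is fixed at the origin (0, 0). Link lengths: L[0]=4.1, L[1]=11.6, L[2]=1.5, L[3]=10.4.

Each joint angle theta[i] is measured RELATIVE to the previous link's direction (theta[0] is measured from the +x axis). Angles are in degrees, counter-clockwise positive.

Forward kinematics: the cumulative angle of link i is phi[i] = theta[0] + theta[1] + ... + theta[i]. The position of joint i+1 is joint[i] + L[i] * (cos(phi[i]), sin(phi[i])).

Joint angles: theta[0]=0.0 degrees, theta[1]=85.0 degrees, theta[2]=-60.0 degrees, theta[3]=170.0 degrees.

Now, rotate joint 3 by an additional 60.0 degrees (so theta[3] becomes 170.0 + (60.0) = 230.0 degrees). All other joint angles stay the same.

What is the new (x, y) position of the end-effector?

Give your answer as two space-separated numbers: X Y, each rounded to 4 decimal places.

Answer: 3.7788 2.1442

Derivation:
joint[0] = (0.0000, 0.0000)  (base)
link 0: phi[0] = 0 = 0 deg
  cos(0 deg) = 1.0000, sin(0 deg) = 0.0000
  joint[1] = (0.0000, 0.0000) + 4.1 * (1.0000, 0.0000) = (0.0000 + 4.1000, 0.0000 + 0.0000) = (4.1000, 0.0000)
link 1: phi[1] = 0 + 85 = 85 deg
  cos(85 deg) = 0.0872, sin(85 deg) = 0.9962
  joint[2] = (4.1000, 0.0000) + 11.6 * (0.0872, 0.9962) = (4.1000 + 1.0110, 0.0000 + 11.5559) = (5.1110, 11.5559)
link 2: phi[2] = 0 + 85 + -60 = 25 deg
  cos(25 deg) = 0.9063, sin(25 deg) = 0.4226
  joint[3] = (5.1110, 11.5559) + 1.5 * (0.9063, 0.4226) = (5.1110 + 1.3595, 11.5559 + 0.6339) = (6.4705, 12.1898)
link 3: phi[3] = 0 + 85 + -60 + 230 = 255 deg
  cos(255 deg) = -0.2588, sin(255 deg) = -0.9659
  joint[4] = (6.4705, 12.1898) + 10.4 * (-0.2588, -0.9659) = (6.4705 + -2.6917, 12.1898 + -10.0456) = (3.7788, 2.1442)
End effector: (3.7788, 2.1442)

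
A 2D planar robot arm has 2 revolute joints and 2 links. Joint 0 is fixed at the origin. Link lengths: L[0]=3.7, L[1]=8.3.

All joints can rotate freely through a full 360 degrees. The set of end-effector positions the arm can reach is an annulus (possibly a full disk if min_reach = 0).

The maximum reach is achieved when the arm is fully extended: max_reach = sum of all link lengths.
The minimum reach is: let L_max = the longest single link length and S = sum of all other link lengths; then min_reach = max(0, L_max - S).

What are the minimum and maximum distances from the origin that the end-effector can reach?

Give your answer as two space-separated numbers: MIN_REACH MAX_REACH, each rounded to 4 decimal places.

Link lengths: [3.7, 8.3]
max_reach = 3.7 + 8.3 = 12
L_max = max([3.7, 8.3]) = 8.3
S (sum of others) = 12 - 8.3 = 3.7
min_reach = max(0, 8.3 - 3.7) = max(0, 4.6) = 4.6

Answer: 4.6000 12.0000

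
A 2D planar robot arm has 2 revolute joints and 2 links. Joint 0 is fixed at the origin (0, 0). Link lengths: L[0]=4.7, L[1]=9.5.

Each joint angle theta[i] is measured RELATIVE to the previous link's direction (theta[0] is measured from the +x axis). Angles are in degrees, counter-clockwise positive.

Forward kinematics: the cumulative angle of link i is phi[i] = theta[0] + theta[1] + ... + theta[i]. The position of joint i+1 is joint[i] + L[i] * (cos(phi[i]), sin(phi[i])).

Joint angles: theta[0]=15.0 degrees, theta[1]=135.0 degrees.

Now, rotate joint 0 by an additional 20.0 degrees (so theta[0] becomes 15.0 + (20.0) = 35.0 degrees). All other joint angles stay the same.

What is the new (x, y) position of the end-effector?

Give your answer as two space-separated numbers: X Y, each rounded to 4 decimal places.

joint[0] = (0.0000, 0.0000)  (base)
link 0: phi[0] = 35 = 35 deg
  cos(35 deg) = 0.8192, sin(35 deg) = 0.5736
  joint[1] = (0.0000, 0.0000) + 4.7 * (0.8192, 0.5736) = (0.0000 + 3.8500, 0.0000 + 2.6958) = (3.8500, 2.6958)
link 1: phi[1] = 35 + 135 = 170 deg
  cos(170 deg) = -0.9848, sin(170 deg) = 0.1736
  joint[2] = (3.8500, 2.6958) + 9.5 * (-0.9848, 0.1736) = (3.8500 + -9.3557, 2.6958 + 1.6497) = (-5.5057, 4.3455)
End effector: (-5.5057, 4.3455)

Answer: -5.5057 4.3455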